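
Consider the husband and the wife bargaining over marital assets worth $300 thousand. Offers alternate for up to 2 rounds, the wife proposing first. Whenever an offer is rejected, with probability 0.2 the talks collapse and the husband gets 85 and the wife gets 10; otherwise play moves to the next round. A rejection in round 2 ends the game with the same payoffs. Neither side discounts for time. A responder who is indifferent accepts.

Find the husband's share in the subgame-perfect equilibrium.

By backward induction:
Round 2 (the husband proposes): the wife gets 10 if talks fail, so the husband offers 10 and keeps 290.
Round 1 (the wife proposes): rejecting gives the husband an expected 0.8 × 290 + 0.2 × 85 = 249, so the wife offers 249, keeping 51.

249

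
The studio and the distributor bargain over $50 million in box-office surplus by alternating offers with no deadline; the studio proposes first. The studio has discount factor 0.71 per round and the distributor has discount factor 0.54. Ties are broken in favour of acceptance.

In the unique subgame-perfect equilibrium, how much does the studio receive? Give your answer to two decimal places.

37.30

Let x be the studio's share when the studio proposes and y be the distributor's share when the distributor proposes.
The distributor accepts iff offered ≥ 0.54·y, so x = 50 − 0.54y. Symmetrically y = 50 − 0.71x.
Substituting: x = 50 − 0.54(50 − 0.71x), giving x(1 − 0.71·0.54) = 50(1 − 0.54).
So x = 50 × 0.46 / 0.6166 ≈ 37.3013, and the distributor receives 50 − x ≈ 12.6987.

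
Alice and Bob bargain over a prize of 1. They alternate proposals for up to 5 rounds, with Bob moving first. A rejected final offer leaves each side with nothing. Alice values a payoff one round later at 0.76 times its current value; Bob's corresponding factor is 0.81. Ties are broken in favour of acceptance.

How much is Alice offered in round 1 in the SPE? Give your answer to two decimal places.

0.23

Solve by backward induction from round 5.
Round 5 (Bob proposes): Alice will accept anything ≥ 0, so Bob offers 0 and keeps 1.
Round 4 (Alice proposes): Bob can get 1 next round, worth 0.81 × 1 = 0.81 now; Alice offers that and keeps 0.19.
Round 3 (Bob proposes): Alice can get 0.19 next round, worth 0.76 × 0.19 = 0.1444 now. Bob offers 0.1444 and keeps 1 − 0.1444 = 0.8556.
Round 2 (Alice proposes): Bob can get 0.8556 next round, worth 0.81 × 0.8556 = 0.693036 now. Alice offers 0.693036 and keeps 1 − 0.693036 = 0.306964.
Round 1 (Bob proposes): Alice can get 0.306964 next round, worth 0.76 × 0.306964 = 0.23329264 now, so Bob offers 0.23329264, keeping 0.76670736.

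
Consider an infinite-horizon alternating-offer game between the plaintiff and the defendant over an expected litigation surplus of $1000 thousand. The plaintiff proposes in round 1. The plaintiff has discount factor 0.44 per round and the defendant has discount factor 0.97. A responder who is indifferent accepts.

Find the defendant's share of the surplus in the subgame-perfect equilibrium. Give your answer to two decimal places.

947.66

When the plaintiff proposes, the defendant accepts any offer worth at least 0.97 times what the defendant would get by proposing next round; and vice versa.
This gives x = 1000 − 0.97y and y = 1000 − 0.44x, where x and y are each side's share when it proposes.
Hence (1 − 0.97·0.44)x = 1000(1 − 0.97), i.e. 0.5732·x = 30.
x ≈ 52.3378; the defendant's share is 1000 − x ≈ 947.6622.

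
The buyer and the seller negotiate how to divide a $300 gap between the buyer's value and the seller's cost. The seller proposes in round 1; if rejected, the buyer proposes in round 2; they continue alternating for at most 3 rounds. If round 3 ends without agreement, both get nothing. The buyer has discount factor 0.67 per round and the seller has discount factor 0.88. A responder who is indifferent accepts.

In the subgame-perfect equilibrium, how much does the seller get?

Round 3 (the seller proposes): the buyer will accept anything ≥ 0, so the seller offers 0 and keeps 300.
Round 2 (the buyer proposes): the seller can get 300 next round, worth 0.88 × 300 = 264 now, so the buyer offers 264, keeping 36.
Round 1 (the seller proposes): the buyer can get 36 next round, worth 0.67 × 36 = 24.12 now. The seller offers 24.12 and keeps 300 − 24.12 = 275.88.

275.88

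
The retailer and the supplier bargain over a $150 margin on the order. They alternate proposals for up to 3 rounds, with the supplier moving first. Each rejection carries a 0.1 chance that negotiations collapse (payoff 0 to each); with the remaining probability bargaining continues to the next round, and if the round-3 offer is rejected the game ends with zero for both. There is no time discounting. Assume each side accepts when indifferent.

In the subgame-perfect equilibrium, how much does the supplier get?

136.5

Round 3 (the supplier proposes): rejection yields 0 for the retailer; the supplier offers 0 and keeps 150.
Round 2 (the retailer proposes): rejecting gives the supplier an expected 0.9 × 150 = 135, so the retailer offers 135, keeping 15.
Round 1 (the supplier proposes): rejecting gives the retailer an expected 0.9 × 15 = 13.5, so the supplier offers 13.5, keeping 136.5.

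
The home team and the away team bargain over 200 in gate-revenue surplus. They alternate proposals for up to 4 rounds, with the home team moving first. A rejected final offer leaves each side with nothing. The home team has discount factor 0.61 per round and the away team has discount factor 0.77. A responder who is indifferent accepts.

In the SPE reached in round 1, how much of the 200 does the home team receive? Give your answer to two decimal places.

67.61

Round 4 (the away team proposes): rejection yields 0 for the home team; the away team offers 0 and keeps 200.
Round 3 (the home team proposes): the away team can get 200 next round, worth 0.77 × 200 = 154 now. The home team offers 154 and keeps 200 − 154 = 46.
Round 2 (the away team proposes): the home team can get 46 next round, worth 0.61 × 46 = 28.06 now, so the away team offers 28.06, keeping 171.94.
Round 1 (the home team proposes): the away team can get 171.94 next round, worth 0.77 × 171.94 = 132.3938 now, so the home team offers 132.3938, keeping 67.6062.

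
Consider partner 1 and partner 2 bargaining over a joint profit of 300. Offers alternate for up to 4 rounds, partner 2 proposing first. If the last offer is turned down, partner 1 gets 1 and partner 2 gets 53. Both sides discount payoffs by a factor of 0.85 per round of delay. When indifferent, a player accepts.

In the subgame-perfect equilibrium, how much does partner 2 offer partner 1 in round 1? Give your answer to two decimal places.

By backward induction:
Round 4 (partner 1 proposes): partner 2 gets 53 if talks fail, so partner 1 offers 53 and keeps 247.
Round 3 (partner 2 proposes): partner 1 can get 247 next round, worth 0.85 × 247 = 209.95 now, so partner 2 offers 209.95, keeping 90.05.
Round 2 (partner 1 proposes): partner 2 can get 90.05 next round, worth 0.85 × 90.05 = 76.5425 now, so partner 1 offers 76.5425, keeping 223.4575.
Round 1 (partner 2 proposes): partner 1 can get 223.4575 next round, worth 0.85 × 223.4575 = 189.938875 now. Partner 2 offers 189.938875 and keeps 300 − 189.938875 = 110.061125.

189.94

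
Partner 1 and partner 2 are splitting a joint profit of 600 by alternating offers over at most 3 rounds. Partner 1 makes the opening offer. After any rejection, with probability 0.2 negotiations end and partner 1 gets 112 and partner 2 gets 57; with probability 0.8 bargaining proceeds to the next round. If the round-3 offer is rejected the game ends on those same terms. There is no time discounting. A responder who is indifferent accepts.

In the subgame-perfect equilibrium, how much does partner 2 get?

125.96

Round 3 (partner 1 proposes): partner 2 gets 57 if talks fail, so partner 1 offers 57 and keeps 543.
Round 2 (partner 2 proposes): rejecting gives partner 1 an expected 0.8 × 543 + 0.2 × 112 = 456.8. Partner 2 offers 456.8 and keeps 600 − 456.8 = 143.2.
Round 1 (partner 1 proposes): rejecting gives partner 2 an expected 0.8 × 143.2 + 0.2 × 57 = 125.96; partner 1 offers that and keeps 474.04.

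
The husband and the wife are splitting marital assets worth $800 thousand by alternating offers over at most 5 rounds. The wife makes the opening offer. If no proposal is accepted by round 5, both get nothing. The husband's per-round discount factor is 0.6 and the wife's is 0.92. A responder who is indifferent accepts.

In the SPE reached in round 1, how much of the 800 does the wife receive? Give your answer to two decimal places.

Work backward from the last round.
Round 5 (the wife proposes): rejection yields 0 for the husband; the wife offers 0 and keeps 800.
Round 4 (the husband proposes): the wife can get 800 next round, worth 0.92 × 800 = 736 now. The husband offers 736 and keeps 800 − 736 = 64.
Round 3 (the wife proposes): the husband can get 64 next round, worth 0.6 × 64 = 38.4 now. The wife offers 38.4 and keeps 800 − 38.4 = 761.6.
Round 2 (the husband proposes): the wife can get 761.6 next round, worth 0.92 × 761.6 = 700.672 now, so the husband offers 700.672, keeping 99.328.
Round 1 (the wife proposes): the husband can get 99.328 next round, worth 0.6 × 99.328 = 59.5968 now; the wife offers that and keeps 740.4032.

740.40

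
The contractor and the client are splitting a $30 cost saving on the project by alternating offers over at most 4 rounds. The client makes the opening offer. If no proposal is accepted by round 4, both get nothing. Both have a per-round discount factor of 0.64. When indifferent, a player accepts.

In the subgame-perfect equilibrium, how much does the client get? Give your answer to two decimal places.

Round 4 (the contractor proposes): the client will accept anything ≥ 0, so the contractor offers 0 and keeps 30.
Round 3 (the client proposes): the contractor can get 30 next round, worth 0.64 × 30 = 19.2 now; the client offers that and keeps 10.8.
Round 2 (the contractor proposes): the client can get 10.8 next round, worth 0.64 × 10.8 = 6.912 now. The contractor offers 6.912 and keeps 30 − 6.912 = 23.088.
Round 1 (the client proposes): the contractor can get 23.088 next round, worth 0.64 × 23.088 = 14.77632 now, so the client offers 14.77632, keeping 15.22368.

15.22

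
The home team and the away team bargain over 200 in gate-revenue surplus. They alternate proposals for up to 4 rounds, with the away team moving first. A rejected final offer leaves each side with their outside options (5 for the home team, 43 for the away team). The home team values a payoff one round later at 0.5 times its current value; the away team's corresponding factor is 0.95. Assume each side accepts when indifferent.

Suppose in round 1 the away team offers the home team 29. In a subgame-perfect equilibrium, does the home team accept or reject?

Reject

Round 4 (the home team proposes): the away team gets 43 if talks fail, so the home team offers 43 and keeps 157.
Round 3 (the away team proposes): the home team can get 157 next round, worth 0.5 × 157 = 78.5 now; the away team offers that and keeps 121.5.
Round 2 (the home team proposes): the away team can get 121.5 next round, worth 0.95 × 121.5 = 115.425 now; the home team offers that and keeps 84.575.
So by rejecting in round 1, the home team gets 84.575 next round, worth 0.5 × 84.575 = 42.2875 now.
Offer 29 < 42.2875, so the home team rejects.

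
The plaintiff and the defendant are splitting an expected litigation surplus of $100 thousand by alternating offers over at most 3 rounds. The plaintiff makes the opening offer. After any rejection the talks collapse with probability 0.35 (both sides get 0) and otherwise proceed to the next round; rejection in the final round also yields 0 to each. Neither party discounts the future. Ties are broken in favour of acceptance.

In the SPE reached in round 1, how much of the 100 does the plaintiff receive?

77.25

Round 3 (the plaintiff proposes): rejection yields 0 for the defendant; the plaintiff offers 0 and keeps 100.
Round 2 (the defendant proposes): rejecting gives the plaintiff an expected 0.65 × 100 = 65, so the defendant offers 65, keeping 35.
Round 1 (the plaintiff proposes): rejecting gives the defendant an expected 0.65 × 35 = 22.75; the plaintiff offers that and keeps 77.25.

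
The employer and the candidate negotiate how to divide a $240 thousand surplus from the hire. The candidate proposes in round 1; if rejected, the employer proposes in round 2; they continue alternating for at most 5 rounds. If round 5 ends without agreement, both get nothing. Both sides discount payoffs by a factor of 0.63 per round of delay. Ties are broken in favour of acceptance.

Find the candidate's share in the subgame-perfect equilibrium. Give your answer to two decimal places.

Round 5 (the candidate proposes): the employer will accept anything ≥ 0, so the candidate offers 0 and keeps 240.
Round 4 (the employer proposes): the candidate can get 240 next round, worth 0.63 × 240 = 151.2 now; the employer offers that and keeps 88.8.
Round 3 (the candidate proposes): the employer can get 88.8 next round, worth 0.63 × 88.8 = 55.944 now, so the candidate offers 55.944, keeping 184.056.
Round 2 (the employer proposes): the candidate can get 184.056 next round, worth 0.63 × 184.056 = 115.95528 now, so the employer offers 115.95528, keeping 124.04472.
Round 1 (the candidate proposes): the employer can get 124.04472 next round, worth 0.63 × 124.04472 = 78.1481736 now; the candidate offers that and keeps 161.8518264.

161.85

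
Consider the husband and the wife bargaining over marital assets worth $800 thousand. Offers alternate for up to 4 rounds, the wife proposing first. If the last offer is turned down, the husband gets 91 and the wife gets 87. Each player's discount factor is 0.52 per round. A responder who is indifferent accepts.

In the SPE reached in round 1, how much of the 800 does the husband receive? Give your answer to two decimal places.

299.93

By backward induction:
Round 4 (the husband proposes): the wife gets 87 if talks fail, so the husband offers 87 and keeps 713.
Round 3 (the wife proposes): the husband can get 713 next round, worth 0.52 × 713 = 370.76 now. The wife offers 370.76 and keeps 800 − 370.76 = 429.24.
Round 2 (the husband proposes): the wife can get 429.24 next round, worth 0.52 × 429.24 = 223.2048 now; the husband offers that and keeps 576.7952.
Round 1 (the wife proposes): the husband can get 576.7952 next round, worth 0.52 × 576.7952 = 299.933504 now, so the wife offers 299.933504, keeping 500.066496.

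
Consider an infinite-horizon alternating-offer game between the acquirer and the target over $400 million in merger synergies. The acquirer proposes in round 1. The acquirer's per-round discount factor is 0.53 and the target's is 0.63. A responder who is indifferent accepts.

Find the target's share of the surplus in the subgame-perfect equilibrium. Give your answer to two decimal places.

177.81

In a stationary SPE each proposer offers the other exactly their discounted continuation value.
If the acquirer keeps x when proposing and the target keeps y when proposing, then x = 400 − 0.63y and y = 400 − 0.53x.
Solving: x = 400(1 − 0.63) / (1 − 0.53·0.63) = 148 / 0.6661 ≈ 222.1889.
The target gets 400 − 222.1889 ≈ 177.8111.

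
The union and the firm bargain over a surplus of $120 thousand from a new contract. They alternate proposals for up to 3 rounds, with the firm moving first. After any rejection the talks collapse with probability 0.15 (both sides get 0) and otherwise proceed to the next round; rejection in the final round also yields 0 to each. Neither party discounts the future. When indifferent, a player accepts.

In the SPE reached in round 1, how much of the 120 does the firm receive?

104.7

By backward induction:
Round 3 (the firm proposes): the union will accept anything ≥ 0, so the firm offers 0 and keeps 120.
Round 2 (the union proposes): rejecting gives the firm an expected 0.85 × 120 = 102. The union offers 102 and keeps 120 − 102 = 18.
Round 1 (the firm proposes): rejecting gives the union an expected 0.85 × 18 = 15.3, so the firm offers 15.3, keeping 104.7.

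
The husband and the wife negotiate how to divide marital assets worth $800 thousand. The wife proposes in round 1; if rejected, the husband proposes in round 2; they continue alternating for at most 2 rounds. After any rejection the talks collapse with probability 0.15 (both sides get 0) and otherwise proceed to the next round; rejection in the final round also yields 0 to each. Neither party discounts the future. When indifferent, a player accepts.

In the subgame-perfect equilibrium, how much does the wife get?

By backward induction:
Round 2 (the husband proposes): the wife will accept anything ≥ 0, so the husband offers 0 and keeps 800.
Round 1 (the wife proposes): rejecting gives the husband an expected 0.85 × 800 = 680; the wife offers that and keeps 120.

120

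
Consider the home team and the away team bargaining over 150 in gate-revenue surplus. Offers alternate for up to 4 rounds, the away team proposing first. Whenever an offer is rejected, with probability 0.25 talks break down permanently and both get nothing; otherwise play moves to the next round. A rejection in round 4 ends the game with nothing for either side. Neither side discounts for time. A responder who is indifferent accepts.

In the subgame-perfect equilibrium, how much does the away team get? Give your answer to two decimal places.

By backward induction:
Round 4 (the home team proposes): the away team will accept anything ≥ 0, so the home team offers 0 and keeps 150.
Round 3 (the away team proposes): rejecting gives the home team an expected 0.75 × 150 = 112.5, so the away team offers 112.5, keeping 37.5.
Round 2 (the home team proposes): rejecting gives the away team an expected 0.75 × 37.5 = 28.125; the home team offers that and keeps 121.875.
Round 1 (the away team proposes): rejecting gives the home team an expected 0.75 × 121.875 = 91.40625, so the away team offers 91.40625, keeping 58.59375.

58.59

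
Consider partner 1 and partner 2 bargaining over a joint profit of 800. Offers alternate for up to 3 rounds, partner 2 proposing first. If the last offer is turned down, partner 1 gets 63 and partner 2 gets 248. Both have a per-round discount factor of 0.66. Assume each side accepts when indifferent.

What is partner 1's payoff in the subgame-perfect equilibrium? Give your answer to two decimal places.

206.96

Round 3 (partner 2 proposes): partner 1 gets 63 if talks fail, so partner 2 offers 63 and keeps 737.
Round 2 (partner 1 proposes): partner 2 can get 737 next round, worth 0.66 × 737 = 486.42 now; partner 1 offers that and keeps 313.58.
Round 1 (partner 2 proposes): partner 1 can get 313.58 next round, worth 0.66 × 313.58 = 206.9628 now, so partner 2 offers 206.9628, keeping 593.0372.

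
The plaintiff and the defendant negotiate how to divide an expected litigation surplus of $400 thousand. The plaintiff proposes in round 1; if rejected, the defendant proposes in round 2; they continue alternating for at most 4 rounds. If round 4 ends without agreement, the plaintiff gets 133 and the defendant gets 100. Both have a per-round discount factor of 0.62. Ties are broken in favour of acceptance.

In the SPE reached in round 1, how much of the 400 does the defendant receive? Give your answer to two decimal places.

157.87

Work backward from the last round.
Round 4 (the defendant proposes): the plaintiff gets 133 if talks fail, so the defendant offers 133 and keeps 267.
Round 3 (the plaintiff proposes): the defendant can get 267 next round, worth 0.62 × 267 = 165.54 now, so the plaintiff offers 165.54, keeping 234.46.
Round 2 (the defendant proposes): the plaintiff can get 234.46 next round, worth 0.62 × 234.46 = 145.3652 now. The defendant offers 145.3652 and keeps 400 − 145.3652 = 254.6348.
Round 1 (the plaintiff proposes): the defendant can get 254.6348 next round, worth 0.62 × 254.6348 = 157.873576 now, so the plaintiff offers 157.873576, keeping 242.126424.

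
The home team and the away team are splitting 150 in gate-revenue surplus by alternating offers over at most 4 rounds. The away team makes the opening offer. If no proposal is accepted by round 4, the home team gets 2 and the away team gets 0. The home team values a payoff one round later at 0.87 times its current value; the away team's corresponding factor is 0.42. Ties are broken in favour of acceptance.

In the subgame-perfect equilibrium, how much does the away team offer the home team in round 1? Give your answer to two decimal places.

123.37

Round 4 (the home team proposes): the away team will accept anything ≥ 0, so the home team offers 0 and keeps 150.
Round 3 (the away team proposes): the home team can get 150 next round, worth 0.87 × 150 = 130.5 now, so the away team offers 130.5, keeping 19.5.
Round 2 (the home team proposes): the away team can get 19.5 next round, worth 0.42 × 19.5 = 8.19 now. The home team offers 8.19 and keeps 150 − 8.19 = 141.81.
Round 1 (the away team proposes): the home team can get 141.81 next round, worth 0.87 × 141.81 = 123.3747 now, so the away team offers 123.3747, keeping 26.6253.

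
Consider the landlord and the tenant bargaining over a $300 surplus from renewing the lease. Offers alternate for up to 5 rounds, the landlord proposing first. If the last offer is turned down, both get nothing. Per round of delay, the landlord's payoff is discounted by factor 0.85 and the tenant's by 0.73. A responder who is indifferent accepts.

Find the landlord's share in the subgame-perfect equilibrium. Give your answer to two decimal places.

Round 5 (the landlord proposes): rejection yields 0 for the tenant; the landlord offers 0 and keeps 300.
Round 4 (the tenant proposes): the landlord can get 300 next round, worth 0.85 × 300 = 255 now. The tenant offers 255 and keeps 300 − 255 = 45.
Round 3 (the landlord proposes): the tenant can get 45 next round, worth 0.73 × 45 = 32.85 now, so the landlord offers 32.85, keeping 267.15.
Round 2 (the tenant proposes): the landlord can get 267.15 next round, worth 0.85 × 267.15 = 227.0775 now; the tenant offers that and keeps 72.9225.
Round 1 (the landlord proposes): the tenant can get 72.9225 next round, worth 0.73 × 72.9225 = 53.233425 now, so the landlord offers 53.233425, keeping 246.766575.

246.77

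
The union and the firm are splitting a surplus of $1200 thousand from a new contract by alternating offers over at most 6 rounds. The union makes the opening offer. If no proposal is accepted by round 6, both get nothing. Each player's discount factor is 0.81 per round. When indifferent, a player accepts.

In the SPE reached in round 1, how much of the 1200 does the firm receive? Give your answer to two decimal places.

Solve by backward induction from round 6.
Round 6 (the firm proposes): rejection yields 0 for the union; the firm offers 0 and keeps 1200.
Round 5 (the union proposes): the firm can get 1200 next round, worth 0.81 × 1200 = 972 now, so the union offers 972, keeping 228.
Round 4 (the firm proposes): the union can get 228 next round, worth 0.81 × 228 = 184.68 now, so the firm offers 184.68, keeping 1015.32.
Round 3 (the union proposes): the firm can get 1015.32 next round, worth 0.81 × 1015.32 = 822.4092 now, so the union offers 822.4092, keeping 377.5908.
Round 2 (the firm proposes): the union can get 377.5908 next round, worth 0.81 × 377.5908 = 305.848548 now, so the firm offers 305.848548, keeping 894.151452.
Round 1 (the union proposes): the firm can get 894.151452 next round, worth 0.81 × 894.151452 = 724.26267612 now; the union offers that and keeps 475.73732388.

724.26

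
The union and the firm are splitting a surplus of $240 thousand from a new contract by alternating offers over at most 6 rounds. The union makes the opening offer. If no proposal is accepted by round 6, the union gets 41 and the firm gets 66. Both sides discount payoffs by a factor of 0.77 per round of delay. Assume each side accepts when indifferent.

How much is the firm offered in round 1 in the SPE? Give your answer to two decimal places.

121.57

Round 6 (the firm proposes): the union gets 41 if talks fail, so the firm offers 41 and keeps 199.
Round 5 (the union proposes): the firm can get 199 next round, worth 0.77 × 199 = 153.23 now, so the union offers 153.23, keeping 86.77.
Round 4 (the firm proposes): the union can get 86.77 next round, worth 0.77 × 86.77 = 66.8129 now. The firm offers 66.8129 and keeps 240 − 66.8129 = 173.1871.
Round 3 (the union proposes): the firm can get 173.1871 next round, worth 0.77 × 173.1871 = 133.354067 now; the union offers that and keeps 106.645933.
Round 2 (the firm proposes): the union can get 106.645933 next round, worth 0.77 × 106.645933 = 82.11736841 now. The firm offers 82.11736841 and keeps 240 − 82.11736841 = 157.88263159.
Round 1 (the union proposes): the firm can get 157.88263159 next round, worth 0.77 × 157.88263159 = 121.5696263243 now, so the union offers 121.5696263243, keeping 118.4303736757.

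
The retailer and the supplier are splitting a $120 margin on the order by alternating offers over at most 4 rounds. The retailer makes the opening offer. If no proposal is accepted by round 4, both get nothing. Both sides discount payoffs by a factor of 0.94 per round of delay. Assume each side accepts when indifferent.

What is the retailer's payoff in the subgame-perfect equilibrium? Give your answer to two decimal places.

13.56

Round 4 (the supplier proposes): the retailer will accept anything ≥ 0, so the supplier offers 0 and keeps 120.
Round 3 (the retailer proposes): the supplier can get 120 next round, worth 0.94 × 120 = 112.8 now, so the retailer offers 112.8, keeping 7.2.
Round 2 (the supplier proposes): the retailer can get 7.2 next round, worth 0.94 × 7.2 = 6.768 now. The supplier offers 6.768 and keeps 120 − 6.768 = 113.232.
Round 1 (the retailer proposes): the supplier can get 113.232 next round, worth 0.94 × 113.232 = 106.43808 now, so the retailer offers 106.43808, keeping 13.56192.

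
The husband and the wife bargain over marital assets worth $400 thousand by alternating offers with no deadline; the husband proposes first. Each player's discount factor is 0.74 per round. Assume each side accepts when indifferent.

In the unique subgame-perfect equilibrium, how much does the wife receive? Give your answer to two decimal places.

When the husband proposes, the wife accepts any offer worth at least 0.74 times what the wife would get by proposing next round; and vice versa.
This gives x = 400 − 0.74y and y = 400 − 0.74x, where x and y are each side's share when it proposes.
Hence (1 − 0.74·0.74)x = 400(1 − 0.74), i.e. 0.4524·x = 104.
x ≈ 229.8851; the wife's share is 400 − x ≈ 170.1149.

170.11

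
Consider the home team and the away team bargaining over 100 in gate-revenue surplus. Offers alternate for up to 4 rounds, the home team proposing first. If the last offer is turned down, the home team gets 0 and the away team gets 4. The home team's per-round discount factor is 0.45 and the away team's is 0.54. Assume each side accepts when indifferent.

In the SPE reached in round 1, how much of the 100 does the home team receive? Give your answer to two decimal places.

Solve by backward induction from round 4.
Round 4 (the away team proposes): the home team will accept anything ≥ 0, so the away team offers 0 and keeps 100.
Round 3 (the home team proposes): the away team can get 100 next round, worth 0.54 × 100 = 54 now, so the home team offers 54, keeping 46.
Round 2 (the away team proposes): the home team can get 46 next round, worth 0.45 × 46 = 20.7 now. The away team offers 20.7 and keeps 100 − 20.7 = 79.3.
Round 1 (the home team proposes): the away team can get 79.3 next round, worth 0.54 × 79.3 = 42.822 now; the home team offers that and keeps 57.178.

57.18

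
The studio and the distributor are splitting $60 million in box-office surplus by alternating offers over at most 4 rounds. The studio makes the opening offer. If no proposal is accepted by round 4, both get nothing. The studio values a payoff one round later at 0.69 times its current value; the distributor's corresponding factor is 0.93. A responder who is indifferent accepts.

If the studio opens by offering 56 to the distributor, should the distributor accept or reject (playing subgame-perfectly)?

Accept

Round 4 (the distributor proposes): rejection yields 0 for the studio; the distributor offers 0 and keeps 60.
Round 3 (the studio proposes): the distributor can get 60 next round, worth 0.93 × 60 = 55.8 now; the studio offers that and keeps 4.2.
Round 2 (the distributor proposes): the studio can get 4.2 next round, worth 0.69 × 4.2 = 2.898 now. The distributor offers 2.898 and keeps 60 − 2.898 = 57.102.
So by rejecting in round 1, the distributor gets 57.102 next round, worth 0.93 × 57.102 = 53.10486 now.
Offer 56 ≥ 53.10486, so the distributor accepts.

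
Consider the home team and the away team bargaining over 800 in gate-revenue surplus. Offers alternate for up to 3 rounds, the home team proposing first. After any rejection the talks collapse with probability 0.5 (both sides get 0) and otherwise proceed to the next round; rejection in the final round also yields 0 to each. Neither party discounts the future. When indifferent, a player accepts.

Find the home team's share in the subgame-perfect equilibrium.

600

By backward induction:
Round 3 (the home team proposes): the away team will accept anything ≥ 0, so the home team offers 0 and keeps 800.
Round 2 (the away team proposes): rejecting gives the home team an expected 0.5 × 800 = 400; the away team offers that and keeps 400.
Round 1 (the home team proposes): rejecting gives the away team an expected 0.5 × 400 = 200. The home team offers 200 and keeps 800 − 200 = 600.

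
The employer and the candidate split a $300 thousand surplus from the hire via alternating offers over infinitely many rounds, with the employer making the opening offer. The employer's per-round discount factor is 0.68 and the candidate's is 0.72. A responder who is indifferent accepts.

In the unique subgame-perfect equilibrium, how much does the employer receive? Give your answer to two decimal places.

When the employer proposes, the candidate accepts any offer worth at least 0.72 times what the candidate would get by proposing next round; and vice versa.
This gives x = 300 − 0.72y and y = 300 − 0.68x, where x and y are each side's share when it proposes.
Hence (1 − 0.72·0.68)x = 300(1 − 0.72), i.e. 0.5104·x = 84.
x ≈ 164.5768; the candidate's share is 300 − x ≈ 135.4232.

164.58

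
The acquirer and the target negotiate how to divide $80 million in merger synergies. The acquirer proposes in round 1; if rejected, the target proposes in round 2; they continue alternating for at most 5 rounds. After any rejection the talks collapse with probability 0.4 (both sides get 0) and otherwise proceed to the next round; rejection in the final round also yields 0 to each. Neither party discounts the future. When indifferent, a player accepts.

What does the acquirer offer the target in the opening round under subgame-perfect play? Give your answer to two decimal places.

Round 5 (the acquirer proposes): the target will accept anything ≥ 0, so the acquirer offers 0 and keeps 80.
Round 4 (the target proposes): rejecting gives the acquirer an expected 0.6 × 80 = 48, so the target offers 48, keeping 32.
Round 3 (the acquirer proposes): rejecting gives the target an expected 0.6 × 32 = 19.2; the acquirer offers that and keeps 60.8.
Round 2 (the target proposes): rejecting gives the acquirer an expected 0.6 × 60.8 = 36.48; the target offers that and keeps 43.52.
Round 1 (the acquirer proposes): rejecting gives the target an expected 0.6 × 43.52 = 26.112. The acquirer offers 26.112 and keeps 80 − 26.112 = 53.888.

26.11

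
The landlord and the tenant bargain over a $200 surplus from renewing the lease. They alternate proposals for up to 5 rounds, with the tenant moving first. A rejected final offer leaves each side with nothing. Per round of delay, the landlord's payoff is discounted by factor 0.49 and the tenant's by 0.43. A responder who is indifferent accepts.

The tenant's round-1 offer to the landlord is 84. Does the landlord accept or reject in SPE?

Accept

Round 5 (the tenant proposes): rejection yields 0 for the landlord; the tenant offers 0 and keeps 200.
Round 4 (the landlord proposes): the tenant can get 200 next round, worth 0.43 × 200 = 86 now, so the landlord offers 86, keeping 114.
Round 3 (the tenant proposes): the landlord can get 114 next round, worth 0.49 × 114 = 55.86 now. The tenant offers 55.86 and keeps 200 − 55.86 = 144.14.
Round 2 (the landlord proposes): the tenant can get 144.14 next round, worth 0.43 × 144.14 = 61.9802 now, so the landlord offers 61.9802, keeping 138.0198.
So by rejecting in round 1, the landlord gets 138.0198 next round, worth 0.49 × 138.0198 = 67.629702 now.
Offer 84 ≥ 67.629702, so the landlord accepts.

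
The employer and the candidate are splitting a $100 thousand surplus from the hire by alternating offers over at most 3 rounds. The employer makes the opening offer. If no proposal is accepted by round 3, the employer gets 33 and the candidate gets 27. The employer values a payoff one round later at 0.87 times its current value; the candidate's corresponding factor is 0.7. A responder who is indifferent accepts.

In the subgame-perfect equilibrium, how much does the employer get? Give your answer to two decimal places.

74.46

Round 3 (the employer proposes): the candidate gets 27 if talks fail, so the employer offers 27 and keeps 73.
Round 2 (the candidate proposes): the employer can get 73 next round, worth 0.87 × 73 = 63.51 now. The candidate offers 63.51 and keeps 100 − 63.51 = 36.49.
Round 1 (the employer proposes): the candidate can get 36.49 next round, worth 0.7 × 36.49 = 25.543 now. The employer offers 25.543 and keeps 100 − 25.543 = 74.457.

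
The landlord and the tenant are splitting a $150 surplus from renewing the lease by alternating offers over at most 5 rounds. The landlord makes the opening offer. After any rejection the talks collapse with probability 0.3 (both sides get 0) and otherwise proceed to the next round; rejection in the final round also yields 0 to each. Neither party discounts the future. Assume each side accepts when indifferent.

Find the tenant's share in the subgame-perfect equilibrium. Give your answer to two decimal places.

46.94

Round 5 (the landlord proposes): the tenant will accept anything ≥ 0, so the landlord offers 0 and keeps 150.
Round 4 (the tenant proposes): rejecting gives the landlord an expected 0.7 × 150 = 105, so the tenant offers 105, keeping 45.
Round 3 (the landlord proposes): rejecting gives the tenant an expected 0.7 × 45 = 31.5, so the landlord offers 31.5, keeping 118.5.
Round 2 (the tenant proposes): rejecting gives the landlord an expected 0.7 × 118.5 = 82.95; the tenant offers that and keeps 67.05.
Round 1 (the landlord proposes): rejecting gives the tenant an expected 0.7 × 67.05 = 46.935. The landlord offers 46.935 and keeps 150 − 46.935 = 103.065.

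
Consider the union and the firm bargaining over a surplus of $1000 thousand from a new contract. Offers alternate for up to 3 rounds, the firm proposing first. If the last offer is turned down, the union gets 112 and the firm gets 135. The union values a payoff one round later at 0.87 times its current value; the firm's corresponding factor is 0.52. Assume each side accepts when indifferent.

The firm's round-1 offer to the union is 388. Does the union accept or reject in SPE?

Work out the union's continuation value if the offer is rejected.
Round 3 (the firm proposes): the union gets 112 if talks fail, so the firm offers 112 and keeps 888.
Round 2 (the union proposes): the firm can get 888 next round, worth 0.52 × 888 = 461.76 now, so the union offers 461.76, keeping 538.24.
So by rejecting in round 1, the union gets 538.24 next round, worth 0.87 × 538.24 = 468.2688 now.
Offer 388 < 468.2688, so the union rejects.

Reject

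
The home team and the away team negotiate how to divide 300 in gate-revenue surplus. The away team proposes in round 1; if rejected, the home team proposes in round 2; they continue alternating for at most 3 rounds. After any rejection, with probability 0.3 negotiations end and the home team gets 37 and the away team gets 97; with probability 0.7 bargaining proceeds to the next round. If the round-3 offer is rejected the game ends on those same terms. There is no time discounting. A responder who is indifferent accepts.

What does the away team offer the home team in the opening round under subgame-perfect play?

By backward induction:
Round 3 (the away team proposes): the home team gets 37 if talks fail, so the away team offers 37 and keeps 263.
Round 2 (the home team proposes): rejecting gives the away team an expected 0.7 × 263 + 0.3 × 97 = 213.2, so the home team offers 213.2, keeping 86.8.
Round 1 (the away team proposes): rejecting gives the home team an expected 0.7 × 86.8 + 0.3 × 37 = 71.86. The away team offers 71.86 and keeps 300 − 71.86 = 228.14.

71.86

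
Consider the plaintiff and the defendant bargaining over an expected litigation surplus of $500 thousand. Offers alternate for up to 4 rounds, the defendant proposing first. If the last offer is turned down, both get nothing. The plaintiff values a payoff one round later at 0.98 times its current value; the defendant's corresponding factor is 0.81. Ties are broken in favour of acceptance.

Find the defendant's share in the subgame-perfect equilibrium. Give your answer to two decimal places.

17.94

Round 4 (the plaintiff proposes): the defendant will accept anything ≥ 0, so the plaintiff offers 0 and keeps 500.
Round 3 (the defendant proposes): the plaintiff can get 500 next round, worth 0.98 × 500 = 490 now. The defendant offers 490 and keeps 500 − 490 = 10.
Round 2 (the plaintiff proposes): the defendant can get 10 next round, worth 0.81 × 10 = 8.1 now, so the plaintiff offers 8.1, keeping 491.9.
Round 1 (the defendant proposes): the plaintiff can get 491.9 next round, worth 0.98 × 491.9 = 482.062 now. The defendant offers 482.062 and keeps 500 − 482.062 = 17.938.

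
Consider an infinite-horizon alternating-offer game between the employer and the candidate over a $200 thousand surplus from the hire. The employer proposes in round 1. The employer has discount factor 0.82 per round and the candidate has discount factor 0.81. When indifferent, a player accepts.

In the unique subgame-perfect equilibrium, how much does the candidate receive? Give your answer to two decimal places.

86.84

When the employer proposes, the candidate accepts any offer worth at least 0.81 times what the candidate would get by proposing next round; and vice versa.
This gives x = 200 − 0.81y and y = 200 − 0.82x, where x and y are each side's share when it proposes.
Hence (1 − 0.81·0.82)x = 200(1 − 0.81), i.e. 0.3358·x = 38.
x ≈ 113.1626; the candidate's share is 200 − x ≈ 86.8374.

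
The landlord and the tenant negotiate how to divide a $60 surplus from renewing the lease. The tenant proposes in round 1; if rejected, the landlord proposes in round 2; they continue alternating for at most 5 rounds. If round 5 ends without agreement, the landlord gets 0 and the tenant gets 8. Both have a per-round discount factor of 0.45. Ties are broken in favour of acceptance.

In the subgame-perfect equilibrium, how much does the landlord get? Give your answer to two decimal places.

17.86

Work backward from the last round.
Round 5 (the tenant proposes): rejection yields 0 for the landlord; the tenant offers 0 and keeps 60.
Round 4 (the landlord proposes): the tenant can get 60 next round, worth 0.45 × 60 = 27 now. The landlord offers 27 and keeps 60 − 27 = 33.
Round 3 (the tenant proposes): the landlord can get 33 next round, worth 0.45 × 33 = 14.85 now, so the tenant offers 14.85, keeping 45.15.
Round 2 (the landlord proposes): the tenant can get 45.15 next round, worth 0.45 × 45.15 = 20.3175 now. The landlord offers 20.3175 and keeps 60 − 20.3175 = 39.6825.
Round 1 (the tenant proposes): the landlord can get 39.6825 next round, worth 0.45 × 39.6825 = 17.857125 now; the tenant offers that and keeps 42.142875.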